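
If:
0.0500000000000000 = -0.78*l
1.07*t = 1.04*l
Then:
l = -0.06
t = -0.06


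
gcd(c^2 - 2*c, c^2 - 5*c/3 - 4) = 1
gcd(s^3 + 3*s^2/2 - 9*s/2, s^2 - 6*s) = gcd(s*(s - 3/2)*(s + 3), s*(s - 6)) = s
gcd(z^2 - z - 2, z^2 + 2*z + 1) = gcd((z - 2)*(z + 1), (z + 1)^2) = z + 1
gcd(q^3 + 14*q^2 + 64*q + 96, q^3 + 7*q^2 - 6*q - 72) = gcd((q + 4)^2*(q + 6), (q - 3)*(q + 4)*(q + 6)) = q^2 + 10*q + 24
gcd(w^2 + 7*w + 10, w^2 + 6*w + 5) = w + 5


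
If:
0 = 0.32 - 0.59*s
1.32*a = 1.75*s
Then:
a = 0.72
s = 0.54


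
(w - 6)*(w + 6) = w^2 - 36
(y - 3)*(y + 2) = y^2 - y - 6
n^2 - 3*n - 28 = (n - 7)*(n + 4)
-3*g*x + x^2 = x*(-3*g + x)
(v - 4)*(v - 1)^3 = v^4 - 7*v^3 + 15*v^2 - 13*v + 4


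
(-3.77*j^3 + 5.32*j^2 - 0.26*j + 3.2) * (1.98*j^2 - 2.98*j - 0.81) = -7.4646*j^5 + 21.7682*j^4 - 13.3147*j^3 + 2.8016*j^2 - 9.3254*j - 2.592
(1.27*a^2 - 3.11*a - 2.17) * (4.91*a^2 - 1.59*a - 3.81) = 6.2357*a^4 - 17.2894*a^3 - 10.5485*a^2 + 15.2994*a + 8.2677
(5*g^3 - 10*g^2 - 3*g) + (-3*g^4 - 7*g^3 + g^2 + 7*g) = -3*g^4 - 2*g^3 - 9*g^2 + 4*g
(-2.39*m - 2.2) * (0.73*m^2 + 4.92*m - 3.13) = -1.7447*m^3 - 13.3648*m^2 - 3.3433*m + 6.886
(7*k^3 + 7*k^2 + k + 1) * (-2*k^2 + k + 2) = -14*k^5 - 7*k^4 + 19*k^3 + 13*k^2 + 3*k + 2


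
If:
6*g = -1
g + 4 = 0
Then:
No Solution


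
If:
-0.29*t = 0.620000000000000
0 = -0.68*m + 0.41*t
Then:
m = -1.29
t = -2.14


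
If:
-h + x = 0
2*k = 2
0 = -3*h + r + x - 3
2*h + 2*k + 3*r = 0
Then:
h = -11/8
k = 1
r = 1/4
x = -11/8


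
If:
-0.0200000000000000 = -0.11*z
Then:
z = 0.18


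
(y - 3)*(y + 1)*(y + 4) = y^3 + 2*y^2 - 11*y - 12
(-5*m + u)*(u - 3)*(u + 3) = -5*m*u^2 + 45*m + u^3 - 9*u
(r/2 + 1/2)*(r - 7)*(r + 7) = r^3/2 + r^2/2 - 49*r/2 - 49/2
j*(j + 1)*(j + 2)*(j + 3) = j^4 + 6*j^3 + 11*j^2 + 6*j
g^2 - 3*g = g*(g - 3)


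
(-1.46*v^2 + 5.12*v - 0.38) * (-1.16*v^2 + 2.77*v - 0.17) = 1.6936*v^4 - 9.9834*v^3 + 14.8714*v^2 - 1.923*v + 0.0646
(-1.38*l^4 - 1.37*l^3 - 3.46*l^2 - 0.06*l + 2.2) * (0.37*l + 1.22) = -0.5106*l^5 - 2.1905*l^4 - 2.9516*l^3 - 4.2434*l^2 + 0.7408*l + 2.684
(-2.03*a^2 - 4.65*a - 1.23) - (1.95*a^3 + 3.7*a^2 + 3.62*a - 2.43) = -1.95*a^3 - 5.73*a^2 - 8.27*a + 1.2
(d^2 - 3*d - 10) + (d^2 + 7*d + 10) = 2*d^2 + 4*d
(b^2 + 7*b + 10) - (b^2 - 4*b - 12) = 11*b + 22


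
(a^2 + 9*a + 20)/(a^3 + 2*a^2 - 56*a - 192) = (a + 5)/(a^2 - 2*a - 48)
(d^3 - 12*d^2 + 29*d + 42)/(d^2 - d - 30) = (d^2 - 6*d - 7)/(d + 5)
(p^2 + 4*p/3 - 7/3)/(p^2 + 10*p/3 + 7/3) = (p - 1)/(p + 1)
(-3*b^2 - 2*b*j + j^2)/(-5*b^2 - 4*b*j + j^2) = (3*b - j)/(5*b - j)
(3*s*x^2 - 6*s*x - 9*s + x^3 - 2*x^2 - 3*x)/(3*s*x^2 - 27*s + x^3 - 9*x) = (x + 1)/(x + 3)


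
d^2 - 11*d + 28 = (d - 7)*(d - 4)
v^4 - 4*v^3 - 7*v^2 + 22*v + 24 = (v - 4)*(v - 3)*(v + 1)*(v + 2)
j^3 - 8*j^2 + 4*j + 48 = (j - 6)*(j - 4)*(j + 2)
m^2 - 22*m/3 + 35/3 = (m - 5)*(m - 7/3)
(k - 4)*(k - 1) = k^2 - 5*k + 4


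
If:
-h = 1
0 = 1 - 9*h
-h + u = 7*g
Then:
No Solution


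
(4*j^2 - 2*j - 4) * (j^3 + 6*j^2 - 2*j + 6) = 4*j^5 + 22*j^4 - 24*j^3 + 4*j^2 - 4*j - 24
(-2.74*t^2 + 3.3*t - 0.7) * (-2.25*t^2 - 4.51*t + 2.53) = 6.165*t^4 + 4.9324*t^3 - 20.2402*t^2 + 11.506*t - 1.771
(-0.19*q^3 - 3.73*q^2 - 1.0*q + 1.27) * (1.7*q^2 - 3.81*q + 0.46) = -0.323*q^5 - 5.6171*q^4 + 12.4239*q^3 + 4.2532*q^2 - 5.2987*q + 0.5842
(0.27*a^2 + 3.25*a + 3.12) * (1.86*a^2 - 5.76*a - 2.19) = 0.5022*a^4 + 4.4898*a^3 - 13.5081*a^2 - 25.0887*a - 6.8328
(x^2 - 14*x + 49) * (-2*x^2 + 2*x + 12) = -2*x^4 + 30*x^3 - 114*x^2 - 70*x + 588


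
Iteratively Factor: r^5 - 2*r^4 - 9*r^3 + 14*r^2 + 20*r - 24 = (r - 2)*(r^4 - 9*r^2 - 4*r + 12) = (r - 2)*(r - 1)*(r^3 + r^2 - 8*r - 12) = (r - 2)*(r - 1)*(r + 2)*(r^2 - r - 6) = (r - 3)*(r - 2)*(r - 1)*(r + 2)*(r + 2)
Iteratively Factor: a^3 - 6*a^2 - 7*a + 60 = (a - 5)*(a^2 - a - 12) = (a - 5)*(a + 3)*(a - 4)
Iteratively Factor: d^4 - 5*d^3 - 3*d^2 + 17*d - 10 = (d - 5)*(d^3 - 3*d + 2) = (d - 5)*(d - 1)*(d^2 + d - 2) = (d - 5)*(d - 1)*(d + 2)*(d - 1)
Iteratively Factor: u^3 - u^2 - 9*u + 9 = (u + 3)*(u^2 - 4*u + 3) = (u - 1)*(u + 3)*(u - 3)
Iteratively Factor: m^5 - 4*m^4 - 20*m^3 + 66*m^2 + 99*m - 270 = (m - 3)*(m^4 - m^3 - 23*m^2 - 3*m + 90) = (m - 5)*(m - 3)*(m^3 + 4*m^2 - 3*m - 18) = (m - 5)*(m - 3)*(m + 3)*(m^2 + m - 6) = (m - 5)*(m - 3)*(m - 2)*(m + 3)*(m + 3)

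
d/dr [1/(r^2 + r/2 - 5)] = 2*(-4*r - 1)/(2*r^2 + r - 10)^2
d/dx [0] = 0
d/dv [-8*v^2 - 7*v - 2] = -16*v - 7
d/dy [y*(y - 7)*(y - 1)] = 3*y^2 - 16*y + 7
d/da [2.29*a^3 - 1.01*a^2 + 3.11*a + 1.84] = 6.87*a^2 - 2.02*a + 3.11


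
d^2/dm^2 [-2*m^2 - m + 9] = -4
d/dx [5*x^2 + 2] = 10*x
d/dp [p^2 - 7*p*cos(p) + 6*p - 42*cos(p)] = 7*p*sin(p) + 2*p + 42*sin(p) - 7*cos(p) + 6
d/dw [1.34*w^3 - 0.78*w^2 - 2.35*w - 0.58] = 4.02*w^2 - 1.56*w - 2.35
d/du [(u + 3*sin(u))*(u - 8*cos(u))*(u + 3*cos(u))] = -(u + 3*sin(u))*(u - 8*cos(u))*(3*sin(u) - 1) + (u + 3*sin(u))*(u + 3*cos(u))*(8*sin(u) + 1) + (u - 8*cos(u))*(u + 3*cos(u))*(3*cos(u) + 1)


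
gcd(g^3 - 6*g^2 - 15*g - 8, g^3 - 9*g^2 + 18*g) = 1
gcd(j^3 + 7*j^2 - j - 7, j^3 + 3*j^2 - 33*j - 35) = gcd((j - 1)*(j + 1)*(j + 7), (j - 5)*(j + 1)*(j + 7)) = j^2 + 8*j + 7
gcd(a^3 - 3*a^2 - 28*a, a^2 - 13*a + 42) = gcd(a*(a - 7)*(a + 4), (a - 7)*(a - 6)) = a - 7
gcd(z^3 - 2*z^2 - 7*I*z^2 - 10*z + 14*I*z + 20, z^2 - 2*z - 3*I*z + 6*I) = z - 2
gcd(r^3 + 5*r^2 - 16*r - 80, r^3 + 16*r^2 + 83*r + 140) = r^2 + 9*r + 20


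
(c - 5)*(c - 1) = c^2 - 6*c + 5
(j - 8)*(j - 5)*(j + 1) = j^3 - 12*j^2 + 27*j + 40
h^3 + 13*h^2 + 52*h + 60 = (h + 2)*(h + 5)*(h + 6)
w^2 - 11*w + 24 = (w - 8)*(w - 3)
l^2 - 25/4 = (l - 5/2)*(l + 5/2)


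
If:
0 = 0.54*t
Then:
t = 0.00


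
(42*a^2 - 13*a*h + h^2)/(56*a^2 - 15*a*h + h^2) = (6*a - h)/(8*a - h)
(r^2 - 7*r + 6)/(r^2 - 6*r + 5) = (r - 6)/(r - 5)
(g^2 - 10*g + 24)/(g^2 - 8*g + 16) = (g - 6)/(g - 4)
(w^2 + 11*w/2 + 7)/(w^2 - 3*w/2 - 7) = (2*w + 7)/(2*w - 7)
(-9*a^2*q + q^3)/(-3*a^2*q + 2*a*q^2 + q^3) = (-3*a + q)/(-a + q)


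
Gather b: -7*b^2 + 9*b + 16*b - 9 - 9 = -7*b^2 + 25*b - 18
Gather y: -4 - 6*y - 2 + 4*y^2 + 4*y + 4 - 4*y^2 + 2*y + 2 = 0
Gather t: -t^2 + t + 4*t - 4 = -t^2 + 5*t - 4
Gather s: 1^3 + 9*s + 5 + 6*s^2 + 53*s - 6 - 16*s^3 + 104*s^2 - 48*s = -16*s^3 + 110*s^2 + 14*s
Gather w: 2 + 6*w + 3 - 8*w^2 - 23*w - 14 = -8*w^2 - 17*w - 9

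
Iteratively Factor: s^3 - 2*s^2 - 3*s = (s)*(s^2 - 2*s - 3) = s*(s + 1)*(s - 3)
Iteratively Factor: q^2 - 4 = (q + 2)*(q - 2)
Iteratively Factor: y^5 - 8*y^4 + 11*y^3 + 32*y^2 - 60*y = (y)*(y^4 - 8*y^3 + 11*y^2 + 32*y - 60) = y*(y - 5)*(y^3 - 3*y^2 - 4*y + 12) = y*(y - 5)*(y - 3)*(y^2 - 4) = y*(y - 5)*(y - 3)*(y + 2)*(y - 2)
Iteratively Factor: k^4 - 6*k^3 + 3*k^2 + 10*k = (k + 1)*(k^3 - 7*k^2 + 10*k) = (k - 5)*(k + 1)*(k^2 - 2*k) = (k - 5)*(k - 2)*(k + 1)*(k)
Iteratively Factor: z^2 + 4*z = (z + 4)*(z)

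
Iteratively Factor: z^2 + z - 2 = (z - 1)*(z + 2)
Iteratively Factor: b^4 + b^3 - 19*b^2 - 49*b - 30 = (b - 5)*(b^3 + 6*b^2 + 11*b + 6) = (b - 5)*(b + 1)*(b^2 + 5*b + 6) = (b - 5)*(b + 1)*(b + 2)*(b + 3)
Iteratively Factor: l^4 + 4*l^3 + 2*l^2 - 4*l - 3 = (l + 3)*(l^3 + l^2 - l - 1) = (l + 1)*(l + 3)*(l^2 - 1) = (l + 1)^2*(l + 3)*(l - 1)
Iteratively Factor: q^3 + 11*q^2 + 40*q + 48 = (q + 3)*(q^2 + 8*q + 16) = (q + 3)*(q + 4)*(q + 4)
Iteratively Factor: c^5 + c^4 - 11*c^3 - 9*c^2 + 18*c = (c + 2)*(c^4 - c^3 - 9*c^2 + 9*c) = (c - 1)*(c + 2)*(c^3 - 9*c) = (c - 3)*(c - 1)*(c + 2)*(c^2 + 3*c) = c*(c - 3)*(c - 1)*(c + 2)*(c + 3)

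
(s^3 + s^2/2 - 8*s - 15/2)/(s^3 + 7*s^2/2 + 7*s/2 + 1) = (2*s^2 - s - 15)/(2*s^2 + 5*s + 2)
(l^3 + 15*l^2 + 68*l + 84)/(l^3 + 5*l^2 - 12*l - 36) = (l + 7)/(l - 3)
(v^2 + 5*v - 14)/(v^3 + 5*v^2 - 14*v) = 1/v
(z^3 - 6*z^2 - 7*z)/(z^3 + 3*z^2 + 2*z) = (z - 7)/(z + 2)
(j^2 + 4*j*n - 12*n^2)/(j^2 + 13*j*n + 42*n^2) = (j - 2*n)/(j + 7*n)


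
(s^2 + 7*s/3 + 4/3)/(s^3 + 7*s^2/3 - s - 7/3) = (3*s + 4)/(3*s^2 + 4*s - 7)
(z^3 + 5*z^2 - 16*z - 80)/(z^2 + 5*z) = z - 16/z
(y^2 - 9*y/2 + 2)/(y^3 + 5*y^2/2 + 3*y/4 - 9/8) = 4*(y - 4)/(4*y^2 + 12*y + 9)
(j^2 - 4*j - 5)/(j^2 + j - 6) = (j^2 - 4*j - 5)/(j^2 + j - 6)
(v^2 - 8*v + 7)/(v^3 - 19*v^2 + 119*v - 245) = (v - 1)/(v^2 - 12*v + 35)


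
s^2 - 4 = (s - 2)*(s + 2)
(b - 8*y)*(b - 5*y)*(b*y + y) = b^3*y - 13*b^2*y^2 + b^2*y + 40*b*y^3 - 13*b*y^2 + 40*y^3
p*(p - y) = p^2 - p*y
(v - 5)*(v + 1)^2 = v^3 - 3*v^2 - 9*v - 5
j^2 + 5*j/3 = j*(j + 5/3)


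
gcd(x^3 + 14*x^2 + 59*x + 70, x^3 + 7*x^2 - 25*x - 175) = x^2 + 12*x + 35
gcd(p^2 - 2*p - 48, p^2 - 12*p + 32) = p - 8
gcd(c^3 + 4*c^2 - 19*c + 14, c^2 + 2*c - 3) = c - 1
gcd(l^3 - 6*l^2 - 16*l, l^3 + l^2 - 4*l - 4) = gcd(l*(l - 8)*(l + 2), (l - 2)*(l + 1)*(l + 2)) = l + 2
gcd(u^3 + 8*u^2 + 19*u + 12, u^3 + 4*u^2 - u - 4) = u^2 + 5*u + 4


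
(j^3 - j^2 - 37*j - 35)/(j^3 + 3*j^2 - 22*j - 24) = (j^2 - 2*j - 35)/(j^2 + 2*j - 24)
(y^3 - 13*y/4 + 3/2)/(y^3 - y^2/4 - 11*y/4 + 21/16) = 4*(y + 2)/(4*y + 7)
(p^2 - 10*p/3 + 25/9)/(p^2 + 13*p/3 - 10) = (p - 5/3)/(p + 6)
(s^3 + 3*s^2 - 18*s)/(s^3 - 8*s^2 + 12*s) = (s^2 + 3*s - 18)/(s^2 - 8*s + 12)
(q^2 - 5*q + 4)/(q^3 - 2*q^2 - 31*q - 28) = (-q^2 + 5*q - 4)/(-q^3 + 2*q^2 + 31*q + 28)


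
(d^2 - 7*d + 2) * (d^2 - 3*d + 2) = d^4 - 10*d^3 + 25*d^2 - 20*d + 4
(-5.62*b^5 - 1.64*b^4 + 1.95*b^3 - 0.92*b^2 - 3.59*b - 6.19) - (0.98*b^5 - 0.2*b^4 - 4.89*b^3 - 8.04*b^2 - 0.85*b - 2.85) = -6.6*b^5 - 1.44*b^4 + 6.84*b^3 + 7.12*b^2 - 2.74*b - 3.34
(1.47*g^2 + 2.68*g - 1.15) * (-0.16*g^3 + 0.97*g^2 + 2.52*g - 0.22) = -0.2352*g^5 + 0.9971*g^4 + 6.488*g^3 + 5.3147*g^2 - 3.4876*g + 0.253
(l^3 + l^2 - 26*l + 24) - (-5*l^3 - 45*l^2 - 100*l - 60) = 6*l^3 + 46*l^2 + 74*l + 84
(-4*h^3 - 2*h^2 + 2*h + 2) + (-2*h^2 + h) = -4*h^3 - 4*h^2 + 3*h + 2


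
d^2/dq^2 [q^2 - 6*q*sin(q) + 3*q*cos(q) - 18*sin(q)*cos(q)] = 6*q*sin(q) - 3*q*cos(q) - 6*sin(q) + 36*sin(2*q) - 12*cos(q) + 2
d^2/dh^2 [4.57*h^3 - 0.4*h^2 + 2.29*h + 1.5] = 27.42*h - 0.8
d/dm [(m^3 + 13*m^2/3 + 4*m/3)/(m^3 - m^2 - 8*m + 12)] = 8*(-2*m^3 - 11*m^2 - 21*m - 3)/(3*(m^5 - 15*m^3 + 10*m^2 + 60*m - 72))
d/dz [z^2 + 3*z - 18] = 2*z + 3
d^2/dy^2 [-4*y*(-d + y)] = -8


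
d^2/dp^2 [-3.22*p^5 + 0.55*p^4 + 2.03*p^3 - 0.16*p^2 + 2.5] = -64.4*p^3 + 6.6*p^2 + 12.18*p - 0.32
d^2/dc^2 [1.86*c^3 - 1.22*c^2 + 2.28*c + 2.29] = 11.16*c - 2.44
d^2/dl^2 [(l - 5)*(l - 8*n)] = 2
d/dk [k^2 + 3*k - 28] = 2*k + 3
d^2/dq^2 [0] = 0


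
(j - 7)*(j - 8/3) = j^2 - 29*j/3 + 56/3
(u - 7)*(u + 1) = u^2 - 6*u - 7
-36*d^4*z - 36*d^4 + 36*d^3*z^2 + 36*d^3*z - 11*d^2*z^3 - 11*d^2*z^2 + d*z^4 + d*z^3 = (-6*d + z)*(-3*d + z)*(-2*d + z)*(d*z + d)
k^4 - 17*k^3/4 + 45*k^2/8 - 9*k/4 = k*(k - 2)*(k - 3/2)*(k - 3/4)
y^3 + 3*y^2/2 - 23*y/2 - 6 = (y - 3)*(y + 1/2)*(y + 4)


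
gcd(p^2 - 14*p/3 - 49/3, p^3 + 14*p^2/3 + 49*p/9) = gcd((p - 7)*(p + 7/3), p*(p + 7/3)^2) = p + 7/3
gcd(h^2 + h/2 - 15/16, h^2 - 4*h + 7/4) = 1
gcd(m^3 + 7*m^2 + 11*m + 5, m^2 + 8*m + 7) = m + 1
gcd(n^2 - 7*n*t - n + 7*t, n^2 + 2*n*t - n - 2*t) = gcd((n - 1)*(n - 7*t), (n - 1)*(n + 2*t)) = n - 1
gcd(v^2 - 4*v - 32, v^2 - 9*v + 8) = v - 8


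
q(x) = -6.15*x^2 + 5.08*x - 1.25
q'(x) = 5.08 - 12.3*x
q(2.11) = -17.91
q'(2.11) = -20.87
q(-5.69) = -229.27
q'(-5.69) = 75.07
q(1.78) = -11.69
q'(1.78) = -16.81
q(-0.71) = -7.96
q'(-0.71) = 13.81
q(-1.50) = -22.71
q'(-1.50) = 23.53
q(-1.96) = -34.83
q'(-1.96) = 29.19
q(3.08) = -43.94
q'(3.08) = -32.80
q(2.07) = -17.09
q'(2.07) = -20.38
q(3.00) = -41.36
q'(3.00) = -31.82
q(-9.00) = -545.12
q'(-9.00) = 115.78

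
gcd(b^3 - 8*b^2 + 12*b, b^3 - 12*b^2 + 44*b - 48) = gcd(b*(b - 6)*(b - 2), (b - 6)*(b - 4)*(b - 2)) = b^2 - 8*b + 12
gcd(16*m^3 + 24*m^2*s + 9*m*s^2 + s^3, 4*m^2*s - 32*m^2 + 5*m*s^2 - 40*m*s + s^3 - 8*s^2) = 4*m^2 + 5*m*s + s^2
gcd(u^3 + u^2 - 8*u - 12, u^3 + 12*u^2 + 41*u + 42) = u + 2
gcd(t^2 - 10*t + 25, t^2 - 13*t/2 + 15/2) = t - 5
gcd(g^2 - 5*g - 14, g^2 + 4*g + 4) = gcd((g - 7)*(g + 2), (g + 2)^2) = g + 2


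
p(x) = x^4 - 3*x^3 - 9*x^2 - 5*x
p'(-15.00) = -15260.00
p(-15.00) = 58800.00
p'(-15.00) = -15260.00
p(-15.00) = 58800.00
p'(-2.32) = -61.63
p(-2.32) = 29.59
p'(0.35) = -12.23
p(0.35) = -2.97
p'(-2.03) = -39.01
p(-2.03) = 15.14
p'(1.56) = -39.80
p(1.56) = -35.17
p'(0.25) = -10.00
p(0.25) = -1.86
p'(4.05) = 40.20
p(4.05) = -98.12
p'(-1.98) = -35.69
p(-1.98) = 13.27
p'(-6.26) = -1226.27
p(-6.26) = 1950.22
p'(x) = 4*x^3 - 9*x^2 - 18*x - 5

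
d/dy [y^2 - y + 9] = 2*y - 1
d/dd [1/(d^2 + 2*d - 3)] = 2*(-d - 1)/(d^2 + 2*d - 3)^2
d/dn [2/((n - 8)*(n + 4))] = 4*(2 - n)/(n^4 - 8*n^3 - 48*n^2 + 256*n + 1024)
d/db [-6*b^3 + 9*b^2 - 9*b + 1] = -18*b^2 + 18*b - 9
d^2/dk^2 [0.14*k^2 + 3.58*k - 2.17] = 0.280000000000000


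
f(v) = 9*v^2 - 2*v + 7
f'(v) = 18*v - 2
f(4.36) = 169.37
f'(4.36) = 76.48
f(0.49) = 8.18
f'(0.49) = 6.82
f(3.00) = 82.00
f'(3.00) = 52.00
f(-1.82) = 40.45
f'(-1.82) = -34.76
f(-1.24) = 23.32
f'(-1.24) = -24.32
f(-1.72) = 37.07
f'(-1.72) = -32.96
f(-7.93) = 588.82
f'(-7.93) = -144.74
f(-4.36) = 186.81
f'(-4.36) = -80.48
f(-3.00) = 94.00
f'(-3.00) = -56.00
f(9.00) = 718.00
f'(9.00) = 160.00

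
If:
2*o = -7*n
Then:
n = -2*o/7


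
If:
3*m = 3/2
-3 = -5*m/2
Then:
No Solution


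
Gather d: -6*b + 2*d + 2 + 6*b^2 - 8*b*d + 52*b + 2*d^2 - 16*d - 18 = 6*b^2 + 46*b + 2*d^2 + d*(-8*b - 14) - 16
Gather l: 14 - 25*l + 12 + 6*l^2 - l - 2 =6*l^2 - 26*l + 24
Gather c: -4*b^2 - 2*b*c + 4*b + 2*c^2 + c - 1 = -4*b^2 + 4*b + 2*c^2 + c*(1 - 2*b) - 1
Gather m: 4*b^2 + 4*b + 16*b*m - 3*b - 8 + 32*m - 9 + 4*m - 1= 4*b^2 + b + m*(16*b + 36) - 18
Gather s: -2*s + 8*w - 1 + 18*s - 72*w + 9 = 16*s - 64*w + 8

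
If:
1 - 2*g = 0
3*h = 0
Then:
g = 1/2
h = 0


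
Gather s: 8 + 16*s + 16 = 16*s + 24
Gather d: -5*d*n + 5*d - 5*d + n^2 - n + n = -5*d*n + n^2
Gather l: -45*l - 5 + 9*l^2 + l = 9*l^2 - 44*l - 5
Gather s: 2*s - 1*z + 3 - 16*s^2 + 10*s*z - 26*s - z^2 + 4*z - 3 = -16*s^2 + s*(10*z - 24) - z^2 + 3*z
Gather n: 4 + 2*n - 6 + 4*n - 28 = 6*n - 30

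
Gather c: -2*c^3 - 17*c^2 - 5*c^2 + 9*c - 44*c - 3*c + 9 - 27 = -2*c^3 - 22*c^2 - 38*c - 18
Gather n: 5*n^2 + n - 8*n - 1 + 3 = 5*n^2 - 7*n + 2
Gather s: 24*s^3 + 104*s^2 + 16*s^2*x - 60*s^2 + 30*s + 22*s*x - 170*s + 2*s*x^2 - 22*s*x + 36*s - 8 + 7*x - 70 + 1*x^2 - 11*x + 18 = 24*s^3 + s^2*(16*x + 44) + s*(2*x^2 - 104) + x^2 - 4*x - 60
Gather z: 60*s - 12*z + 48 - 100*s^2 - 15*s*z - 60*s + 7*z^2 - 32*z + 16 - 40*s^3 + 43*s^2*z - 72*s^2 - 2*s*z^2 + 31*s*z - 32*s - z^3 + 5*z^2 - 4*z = -40*s^3 - 172*s^2 - 32*s - z^3 + z^2*(12 - 2*s) + z*(43*s^2 + 16*s - 48) + 64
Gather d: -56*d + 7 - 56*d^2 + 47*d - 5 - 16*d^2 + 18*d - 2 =-72*d^2 + 9*d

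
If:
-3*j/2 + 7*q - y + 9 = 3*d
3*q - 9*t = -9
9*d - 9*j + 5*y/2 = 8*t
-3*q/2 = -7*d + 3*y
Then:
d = 1761*y/3266 - 558/1633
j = 3253*y/4899 - 1238/1633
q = 843*y/1633 - 2604/1633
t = 281*y/1633 + 765/1633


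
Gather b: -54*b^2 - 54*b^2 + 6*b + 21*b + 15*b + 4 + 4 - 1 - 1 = -108*b^2 + 42*b + 6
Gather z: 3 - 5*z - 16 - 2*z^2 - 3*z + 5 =-2*z^2 - 8*z - 8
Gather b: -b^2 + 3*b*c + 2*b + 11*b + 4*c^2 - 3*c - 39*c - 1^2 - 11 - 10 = -b^2 + b*(3*c + 13) + 4*c^2 - 42*c - 22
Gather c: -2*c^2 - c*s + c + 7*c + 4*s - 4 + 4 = -2*c^2 + c*(8 - s) + 4*s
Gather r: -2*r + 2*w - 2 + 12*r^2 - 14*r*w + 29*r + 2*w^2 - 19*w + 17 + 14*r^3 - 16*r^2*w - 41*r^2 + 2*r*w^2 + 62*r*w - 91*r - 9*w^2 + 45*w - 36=14*r^3 + r^2*(-16*w - 29) + r*(2*w^2 + 48*w - 64) - 7*w^2 + 28*w - 21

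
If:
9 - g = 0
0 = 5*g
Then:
No Solution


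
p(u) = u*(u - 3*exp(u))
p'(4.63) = -1722.20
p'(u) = u*(1 - 3*exp(u)) + u - 3*exp(u)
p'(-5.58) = -11.11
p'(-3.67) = -7.14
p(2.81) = -132.13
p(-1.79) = 4.10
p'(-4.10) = -8.05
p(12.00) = -5859028.49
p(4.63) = -1402.48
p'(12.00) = -6347412.87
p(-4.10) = 17.01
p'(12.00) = -6347412.87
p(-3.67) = 13.75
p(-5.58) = 31.20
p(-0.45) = 1.06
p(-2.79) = 8.30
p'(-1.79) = -3.18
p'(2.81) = -184.23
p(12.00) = -5859028.49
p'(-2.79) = -5.25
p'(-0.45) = -1.95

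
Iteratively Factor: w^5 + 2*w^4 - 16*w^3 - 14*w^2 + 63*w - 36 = (w - 3)*(w^4 + 5*w^3 - w^2 - 17*w + 12) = (w - 3)*(w - 1)*(w^3 + 6*w^2 + 5*w - 12) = (w - 3)*(w - 1)*(w + 3)*(w^2 + 3*w - 4) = (w - 3)*(w - 1)^2*(w + 3)*(w + 4)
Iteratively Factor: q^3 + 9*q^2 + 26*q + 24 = (q + 2)*(q^2 + 7*q + 12) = (q + 2)*(q + 4)*(q + 3)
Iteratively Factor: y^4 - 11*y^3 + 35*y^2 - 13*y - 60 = (y + 1)*(y^3 - 12*y^2 + 47*y - 60) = (y - 5)*(y + 1)*(y^2 - 7*y + 12) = (y - 5)*(y - 3)*(y + 1)*(y - 4)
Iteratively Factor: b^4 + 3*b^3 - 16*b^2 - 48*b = (b + 3)*(b^3 - 16*b) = (b + 3)*(b + 4)*(b^2 - 4*b) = b*(b + 3)*(b + 4)*(b - 4)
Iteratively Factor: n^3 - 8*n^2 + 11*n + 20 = (n + 1)*(n^2 - 9*n + 20) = (n - 5)*(n + 1)*(n - 4)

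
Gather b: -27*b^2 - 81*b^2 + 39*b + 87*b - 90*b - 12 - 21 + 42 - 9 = -108*b^2 + 36*b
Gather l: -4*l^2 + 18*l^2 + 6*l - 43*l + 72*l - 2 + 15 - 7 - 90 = 14*l^2 + 35*l - 84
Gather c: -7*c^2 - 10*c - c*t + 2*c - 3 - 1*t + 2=-7*c^2 + c*(-t - 8) - t - 1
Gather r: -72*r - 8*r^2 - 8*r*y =-8*r^2 + r*(-8*y - 72)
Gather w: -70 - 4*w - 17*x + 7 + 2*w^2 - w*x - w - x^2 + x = 2*w^2 + w*(-x - 5) - x^2 - 16*x - 63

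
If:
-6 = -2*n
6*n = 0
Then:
No Solution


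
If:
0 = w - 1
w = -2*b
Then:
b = -1/2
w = 1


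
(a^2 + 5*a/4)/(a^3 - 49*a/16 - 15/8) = 4*a/(4*a^2 - 5*a - 6)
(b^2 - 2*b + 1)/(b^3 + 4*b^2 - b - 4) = (b - 1)/(b^2 + 5*b + 4)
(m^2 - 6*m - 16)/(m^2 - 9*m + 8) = (m + 2)/(m - 1)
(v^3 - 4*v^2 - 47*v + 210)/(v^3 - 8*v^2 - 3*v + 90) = (v + 7)/(v + 3)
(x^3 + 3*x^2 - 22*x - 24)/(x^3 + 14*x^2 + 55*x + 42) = (x - 4)/(x + 7)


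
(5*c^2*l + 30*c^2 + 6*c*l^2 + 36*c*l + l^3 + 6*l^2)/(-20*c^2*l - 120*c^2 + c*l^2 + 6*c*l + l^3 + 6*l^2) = (-c - l)/(4*c - l)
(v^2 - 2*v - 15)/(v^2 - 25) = (v + 3)/(v + 5)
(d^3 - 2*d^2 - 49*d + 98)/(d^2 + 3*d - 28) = (d^2 - 9*d + 14)/(d - 4)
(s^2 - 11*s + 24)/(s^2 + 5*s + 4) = (s^2 - 11*s + 24)/(s^2 + 5*s + 4)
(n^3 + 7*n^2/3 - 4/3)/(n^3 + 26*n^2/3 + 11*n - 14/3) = (3*n^2 + n - 2)/(3*n^2 + 20*n - 7)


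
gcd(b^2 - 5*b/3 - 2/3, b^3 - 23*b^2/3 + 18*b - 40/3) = b - 2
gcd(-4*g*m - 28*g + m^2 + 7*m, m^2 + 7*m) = m + 7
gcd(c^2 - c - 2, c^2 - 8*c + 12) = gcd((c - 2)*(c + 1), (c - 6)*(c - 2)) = c - 2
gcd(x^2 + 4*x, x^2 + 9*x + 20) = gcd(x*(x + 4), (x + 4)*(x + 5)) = x + 4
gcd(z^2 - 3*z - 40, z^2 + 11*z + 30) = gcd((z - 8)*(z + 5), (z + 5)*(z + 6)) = z + 5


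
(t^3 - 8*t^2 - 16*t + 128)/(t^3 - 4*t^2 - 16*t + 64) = (t - 8)/(t - 4)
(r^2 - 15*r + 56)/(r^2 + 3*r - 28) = (r^2 - 15*r + 56)/(r^2 + 3*r - 28)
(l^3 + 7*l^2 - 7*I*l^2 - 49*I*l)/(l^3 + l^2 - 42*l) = (l - 7*I)/(l - 6)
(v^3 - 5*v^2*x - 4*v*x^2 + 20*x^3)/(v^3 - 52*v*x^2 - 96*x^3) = (-v^2 + 7*v*x - 10*x^2)/(-v^2 + 2*v*x + 48*x^2)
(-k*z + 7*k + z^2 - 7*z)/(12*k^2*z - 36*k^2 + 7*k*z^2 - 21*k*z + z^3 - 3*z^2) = (-k*z + 7*k + z^2 - 7*z)/(12*k^2*z - 36*k^2 + 7*k*z^2 - 21*k*z + z^3 - 3*z^2)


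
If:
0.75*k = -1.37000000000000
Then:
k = -1.83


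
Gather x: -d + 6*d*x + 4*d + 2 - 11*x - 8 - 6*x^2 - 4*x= 3*d - 6*x^2 + x*(6*d - 15) - 6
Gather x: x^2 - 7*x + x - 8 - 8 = x^2 - 6*x - 16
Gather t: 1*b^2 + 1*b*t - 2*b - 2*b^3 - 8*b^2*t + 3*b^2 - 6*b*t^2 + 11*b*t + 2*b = -2*b^3 + 4*b^2 - 6*b*t^2 + t*(-8*b^2 + 12*b)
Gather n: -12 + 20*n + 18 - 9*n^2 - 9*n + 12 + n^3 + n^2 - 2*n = n^3 - 8*n^2 + 9*n + 18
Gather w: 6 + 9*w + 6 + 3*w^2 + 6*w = 3*w^2 + 15*w + 12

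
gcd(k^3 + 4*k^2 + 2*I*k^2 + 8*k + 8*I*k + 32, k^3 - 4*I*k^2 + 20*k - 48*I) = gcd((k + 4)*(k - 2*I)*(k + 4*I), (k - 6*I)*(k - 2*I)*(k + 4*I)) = k^2 + 2*I*k + 8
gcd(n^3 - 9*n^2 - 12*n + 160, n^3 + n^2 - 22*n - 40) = n^2 - n - 20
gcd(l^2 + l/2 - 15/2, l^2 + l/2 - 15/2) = l^2 + l/2 - 15/2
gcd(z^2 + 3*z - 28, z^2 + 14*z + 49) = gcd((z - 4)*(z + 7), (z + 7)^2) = z + 7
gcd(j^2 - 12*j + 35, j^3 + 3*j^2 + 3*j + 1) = 1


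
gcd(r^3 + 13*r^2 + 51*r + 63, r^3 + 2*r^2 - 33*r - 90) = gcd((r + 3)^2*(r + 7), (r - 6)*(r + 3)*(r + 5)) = r + 3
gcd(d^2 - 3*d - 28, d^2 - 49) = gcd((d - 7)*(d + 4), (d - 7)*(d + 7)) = d - 7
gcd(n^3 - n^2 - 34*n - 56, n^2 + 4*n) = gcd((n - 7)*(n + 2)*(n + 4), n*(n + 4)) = n + 4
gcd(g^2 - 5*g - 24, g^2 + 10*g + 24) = 1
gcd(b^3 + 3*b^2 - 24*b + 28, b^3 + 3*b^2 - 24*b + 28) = b^3 + 3*b^2 - 24*b + 28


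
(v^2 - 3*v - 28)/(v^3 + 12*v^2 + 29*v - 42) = (v^2 - 3*v - 28)/(v^3 + 12*v^2 + 29*v - 42)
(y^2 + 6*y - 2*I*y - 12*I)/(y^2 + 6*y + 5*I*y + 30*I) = (y - 2*I)/(y + 5*I)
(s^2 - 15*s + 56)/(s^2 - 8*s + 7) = (s - 8)/(s - 1)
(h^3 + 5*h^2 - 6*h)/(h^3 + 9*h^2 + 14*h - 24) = h/(h + 4)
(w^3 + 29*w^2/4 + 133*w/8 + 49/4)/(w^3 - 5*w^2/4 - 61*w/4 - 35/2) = (w + 7/2)/(w - 5)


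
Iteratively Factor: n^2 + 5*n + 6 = (n + 3)*(n + 2)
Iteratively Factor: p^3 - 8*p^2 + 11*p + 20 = (p - 5)*(p^2 - 3*p - 4) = (p - 5)*(p - 4)*(p + 1)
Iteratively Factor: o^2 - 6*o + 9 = (o - 3)*(o - 3)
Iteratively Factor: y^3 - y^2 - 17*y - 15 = (y + 3)*(y^2 - 4*y - 5) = (y - 5)*(y + 3)*(y + 1)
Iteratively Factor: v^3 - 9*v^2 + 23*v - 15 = (v - 1)*(v^2 - 8*v + 15) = (v - 5)*(v - 1)*(v - 3)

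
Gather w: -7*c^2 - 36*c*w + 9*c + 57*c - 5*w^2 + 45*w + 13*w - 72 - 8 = -7*c^2 + 66*c - 5*w^2 + w*(58 - 36*c) - 80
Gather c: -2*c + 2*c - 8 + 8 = 0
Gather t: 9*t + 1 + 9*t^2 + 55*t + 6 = 9*t^2 + 64*t + 7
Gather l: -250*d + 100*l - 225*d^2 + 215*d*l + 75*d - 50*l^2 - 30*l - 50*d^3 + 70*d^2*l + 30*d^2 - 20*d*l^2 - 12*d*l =-50*d^3 - 195*d^2 - 175*d + l^2*(-20*d - 50) + l*(70*d^2 + 203*d + 70)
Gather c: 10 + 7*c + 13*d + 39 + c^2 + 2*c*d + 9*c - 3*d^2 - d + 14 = c^2 + c*(2*d + 16) - 3*d^2 + 12*d + 63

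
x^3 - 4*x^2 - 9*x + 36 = (x - 4)*(x - 3)*(x + 3)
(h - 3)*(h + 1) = h^2 - 2*h - 3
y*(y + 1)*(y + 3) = y^3 + 4*y^2 + 3*y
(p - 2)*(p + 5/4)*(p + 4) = p^3 + 13*p^2/4 - 11*p/2 - 10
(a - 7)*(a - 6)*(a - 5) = a^3 - 18*a^2 + 107*a - 210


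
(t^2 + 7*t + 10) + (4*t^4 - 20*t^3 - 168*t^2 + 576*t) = 4*t^4 - 20*t^3 - 167*t^2 + 583*t + 10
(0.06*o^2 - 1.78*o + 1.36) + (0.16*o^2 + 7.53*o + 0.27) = 0.22*o^2 + 5.75*o + 1.63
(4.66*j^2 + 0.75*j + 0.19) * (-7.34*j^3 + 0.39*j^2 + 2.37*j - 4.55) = -34.2044*j^5 - 3.6876*j^4 + 9.9421*j^3 - 19.3514*j^2 - 2.9622*j - 0.8645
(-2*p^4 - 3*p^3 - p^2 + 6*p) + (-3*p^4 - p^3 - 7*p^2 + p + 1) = -5*p^4 - 4*p^3 - 8*p^2 + 7*p + 1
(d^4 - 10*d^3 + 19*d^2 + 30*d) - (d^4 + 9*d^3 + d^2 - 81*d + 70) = -19*d^3 + 18*d^2 + 111*d - 70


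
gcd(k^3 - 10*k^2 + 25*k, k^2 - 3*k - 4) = 1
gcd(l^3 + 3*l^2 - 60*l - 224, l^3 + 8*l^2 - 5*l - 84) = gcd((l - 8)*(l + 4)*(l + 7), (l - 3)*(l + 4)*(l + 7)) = l^2 + 11*l + 28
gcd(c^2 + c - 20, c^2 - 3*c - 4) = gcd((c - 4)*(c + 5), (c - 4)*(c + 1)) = c - 4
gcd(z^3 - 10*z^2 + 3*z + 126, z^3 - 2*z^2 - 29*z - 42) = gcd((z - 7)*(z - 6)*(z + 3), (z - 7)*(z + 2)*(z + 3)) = z^2 - 4*z - 21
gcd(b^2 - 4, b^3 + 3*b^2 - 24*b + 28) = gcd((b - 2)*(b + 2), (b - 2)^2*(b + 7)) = b - 2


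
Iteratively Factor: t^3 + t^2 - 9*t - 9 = (t - 3)*(t^2 + 4*t + 3) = (t - 3)*(t + 1)*(t + 3)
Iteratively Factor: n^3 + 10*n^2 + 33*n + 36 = (n + 4)*(n^2 + 6*n + 9) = (n + 3)*(n + 4)*(n + 3)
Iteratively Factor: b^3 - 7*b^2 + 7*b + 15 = (b + 1)*(b^2 - 8*b + 15) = (b - 5)*(b + 1)*(b - 3)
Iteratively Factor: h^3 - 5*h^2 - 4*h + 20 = (h + 2)*(h^2 - 7*h + 10) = (h - 2)*(h + 2)*(h - 5)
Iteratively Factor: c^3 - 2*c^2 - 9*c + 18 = (c - 3)*(c^2 + c - 6) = (c - 3)*(c - 2)*(c + 3)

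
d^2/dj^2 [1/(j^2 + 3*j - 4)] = 2*(-j^2 - 3*j + (2*j + 3)^2 + 4)/(j^2 + 3*j - 4)^3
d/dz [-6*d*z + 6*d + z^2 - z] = -6*d + 2*z - 1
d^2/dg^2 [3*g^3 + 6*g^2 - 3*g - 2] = 18*g + 12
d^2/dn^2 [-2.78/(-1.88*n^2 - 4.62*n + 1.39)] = (-19.651264*n^2 - 48.291936*n + 2.78*(3.76*n + 4.62)*(7.52*n + 9.24) + 14.529392)/(1.88*n^2 + 4.62*n - 1.39)^3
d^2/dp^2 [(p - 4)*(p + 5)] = 2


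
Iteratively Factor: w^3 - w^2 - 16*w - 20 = (w + 2)*(w^2 - 3*w - 10) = (w - 5)*(w + 2)*(w + 2)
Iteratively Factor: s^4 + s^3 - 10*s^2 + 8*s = (s + 4)*(s^3 - 3*s^2 + 2*s) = s*(s + 4)*(s^2 - 3*s + 2) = s*(s - 1)*(s + 4)*(s - 2)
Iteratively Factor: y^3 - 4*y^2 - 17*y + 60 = (y + 4)*(y^2 - 8*y + 15) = (y - 3)*(y + 4)*(y - 5)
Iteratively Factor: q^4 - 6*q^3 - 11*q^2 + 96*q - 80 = (q - 4)*(q^3 - 2*q^2 - 19*q + 20) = (q - 4)*(q + 4)*(q^2 - 6*q + 5) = (q - 5)*(q - 4)*(q + 4)*(q - 1)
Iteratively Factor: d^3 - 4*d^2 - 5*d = (d)*(d^2 - 4*d - 5) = d*(d + 1)*(d - 5)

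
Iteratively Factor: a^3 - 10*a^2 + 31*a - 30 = (a - 3)*(a^2 - 7*a + 10) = (a - 3)*(a - 2)*(a - 5)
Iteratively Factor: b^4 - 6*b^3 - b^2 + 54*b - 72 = (b - 4)*(b^3 - 2*b^2 - 9*b + 18) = (b - 4)*(b - 3)*(b^2 + b - 6) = (b - 4)*(b - 3)*(b + 3)*(b - 2)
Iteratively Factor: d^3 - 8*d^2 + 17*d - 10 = (d - 2)*(d^2 - 6*d + 5) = (d - 2)*(d - 1)*(d - 5)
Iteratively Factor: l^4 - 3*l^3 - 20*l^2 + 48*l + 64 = (l - 4)*(l^3 + l^2 - 16*l - 16) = (l - 4)*(l + 4)*(l^2 - 3*l - 4) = (l - 4)*(l + 1)*(l + 4)*(l - 4)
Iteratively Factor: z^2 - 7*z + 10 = (z - 2)*(z - 5)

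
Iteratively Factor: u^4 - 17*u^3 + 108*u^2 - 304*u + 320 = (u - 4)*(u^3 - 13*u^2 + 56*u - 80) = (u - 4)^2*(u^2 - 9*u + 20) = (u - 4)^3*(u - 5)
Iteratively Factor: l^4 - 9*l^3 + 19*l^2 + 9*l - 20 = (l - 5)*(l^3 - 4*l^2 - l + 4) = (l - 5)*(l - 4)*(l^2 - 1) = (l - 5)*(l - 4)*(l - 1)*(l + 1)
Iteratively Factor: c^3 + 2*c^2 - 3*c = (c + 3)*(c^2 - c) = (c - 1)*(c + 3)*(c)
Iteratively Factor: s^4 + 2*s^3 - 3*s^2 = (s)*(s^3 + 2*s^2 - 3*s) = s*(s - 1)*(s^2 + 3*s) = s^2*(s - 1)*(s + 3)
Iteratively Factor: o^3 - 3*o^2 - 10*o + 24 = (o - 4)*(o^2 + o - 6) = (o - 4)*(o + 3)*(o - 2)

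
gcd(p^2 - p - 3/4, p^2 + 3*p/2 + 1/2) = p + 1/2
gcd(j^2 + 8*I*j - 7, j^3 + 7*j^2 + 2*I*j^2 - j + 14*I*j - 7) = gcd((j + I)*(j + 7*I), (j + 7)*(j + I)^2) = j + I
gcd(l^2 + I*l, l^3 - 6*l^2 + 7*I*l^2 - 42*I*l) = l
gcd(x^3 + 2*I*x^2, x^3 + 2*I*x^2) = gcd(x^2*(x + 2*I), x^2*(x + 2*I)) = x^3 + 2*I*x^2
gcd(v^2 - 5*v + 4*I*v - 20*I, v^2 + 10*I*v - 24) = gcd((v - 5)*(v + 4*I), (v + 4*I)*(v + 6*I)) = v + 4*I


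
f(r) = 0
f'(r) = 0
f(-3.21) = 0.00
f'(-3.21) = 0.00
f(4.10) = 0.00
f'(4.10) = 0.00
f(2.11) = 0.00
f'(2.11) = 0.00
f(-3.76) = 0.00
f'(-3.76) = 0.00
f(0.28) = 0.00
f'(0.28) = 0.00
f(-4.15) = 0.00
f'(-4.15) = 0.00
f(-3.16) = 0.00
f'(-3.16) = 0.00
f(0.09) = 0.00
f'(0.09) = 0.00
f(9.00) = 0.00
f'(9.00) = 0.00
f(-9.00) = 0.00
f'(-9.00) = 0.00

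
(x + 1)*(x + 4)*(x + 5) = x^3 + 10*x^2 + 29*x + 20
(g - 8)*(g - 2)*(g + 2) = g^3 - 8*g^2 - 4*g + 32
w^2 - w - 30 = (w - 6)*(w + 5)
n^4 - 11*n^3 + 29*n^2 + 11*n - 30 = (n - 6)*(n - 5)*(n - 1)*(n + 1)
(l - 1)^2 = l^2 - 2*l + 1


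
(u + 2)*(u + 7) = u^2 + 9*u + 14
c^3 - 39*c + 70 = (c - 5)*(c - 2)*(c + 7)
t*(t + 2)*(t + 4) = t^3 + 6*t^2 + 8*t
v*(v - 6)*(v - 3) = v^3 - 9*v^2 + 18*v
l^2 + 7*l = l*(l + 7)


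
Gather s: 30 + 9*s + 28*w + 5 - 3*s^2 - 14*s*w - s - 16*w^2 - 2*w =-3*s^2 + s*(8 - 14*w) - 16*w^2 + 26*w + 35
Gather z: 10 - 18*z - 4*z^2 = -4*z^2 - 18*z + 10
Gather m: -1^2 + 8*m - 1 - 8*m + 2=0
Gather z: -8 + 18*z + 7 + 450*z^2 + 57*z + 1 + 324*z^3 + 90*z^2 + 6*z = 324*z^3 + 540*z^2 + 81*z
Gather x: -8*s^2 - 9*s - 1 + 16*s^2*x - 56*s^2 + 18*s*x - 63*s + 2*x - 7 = -64*s^2 - 72*s + x*(16*s^2 + 18*s + 2) - 8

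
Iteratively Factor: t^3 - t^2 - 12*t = (t)*(t^2 - t - 12) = t*(t - 4)*(t + 3)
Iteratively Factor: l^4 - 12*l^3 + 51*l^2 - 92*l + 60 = (l - 2)*(l^3 - 10*l^2 + 31*l - 30) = (l - 3)*(l - 2)*(l^2 - 7*l + 10) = (l - 3)*(l - 2)^2*(l - 5)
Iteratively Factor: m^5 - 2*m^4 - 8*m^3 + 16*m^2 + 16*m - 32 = (m - 2)*(m^4 - 8*m^2 + 16) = (m - 2)^2*(m^3 + 2*m^2 - 4*m - 8) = (m - 2)^2*(m + 2)*(m^2 - 4) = (m - 2)^3*(m + 2)*(m + 2)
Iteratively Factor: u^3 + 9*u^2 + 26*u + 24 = (u + 2)*(u^2 + 7*u + 12) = (u + 2)*(u + 3)*(u + 4)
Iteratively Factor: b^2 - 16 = (b - 4)*(b + 4)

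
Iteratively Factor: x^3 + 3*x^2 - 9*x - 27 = (x - 3)*(x^2 + 6*x + 9) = (x - 3)*(x + 3)*(x + 3)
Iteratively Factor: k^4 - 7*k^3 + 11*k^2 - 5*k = (k - 1)*(k^3 - 6*k^2 + 5*k) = (k - 1)^2*(k^2 - 5*k) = (k - 5)*(k - 1)^2*(k)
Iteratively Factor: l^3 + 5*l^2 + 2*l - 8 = (l + 4)*(l^2 + l - 2) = (l - 1)*(l + 4)*(l + 2)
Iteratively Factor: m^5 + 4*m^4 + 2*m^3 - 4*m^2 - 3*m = (m + 1)*(m^4 + 3*m^3 - m^2 - 3*m) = m*(m + 1)*(m^3 + 3*m^2 - m - 3) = m*(m + 1)^2*(m^2 + 2*m - 3) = m*(m - 1)*(m + 1)^2*(m + 3)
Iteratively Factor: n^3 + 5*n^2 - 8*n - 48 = (n + 4)*(n^2 + n - 12) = (n - 3)*(n + 4)*(n + 4)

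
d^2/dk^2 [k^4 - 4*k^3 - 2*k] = 12*k*(k - 2)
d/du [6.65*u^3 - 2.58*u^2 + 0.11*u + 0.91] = 19.95*u^2 - 5.16*u + 0.11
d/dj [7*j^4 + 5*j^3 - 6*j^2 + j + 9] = 28*j^3 + 15*j^2 - 12*j + 1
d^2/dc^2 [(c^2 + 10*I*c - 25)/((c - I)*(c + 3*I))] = 8*(2*I*c^3 - 21*c^2 - 60*I*c + 61)/(c^6 + 6*I*c^5 - 3*c^4 + 28*I*c^3 - 9*c^2 + 54*I*c + 27)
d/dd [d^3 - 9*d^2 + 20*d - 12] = 3*d^2 - 18*d + 20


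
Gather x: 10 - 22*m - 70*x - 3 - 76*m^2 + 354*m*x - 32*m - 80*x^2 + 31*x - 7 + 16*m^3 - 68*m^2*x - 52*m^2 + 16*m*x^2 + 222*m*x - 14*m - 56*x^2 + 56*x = 16*m^3 - 128*m^2 - 68*m + x^2*(16*m - 136) + x*(-68*m^2 + 576*m + 17)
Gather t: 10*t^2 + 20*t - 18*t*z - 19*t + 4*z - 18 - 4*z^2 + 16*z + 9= 10*t^2 + t*(1 - 18*z) - 4*z^2 + 20*z - 9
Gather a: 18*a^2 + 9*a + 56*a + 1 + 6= 18*a^2 + 65*a + 7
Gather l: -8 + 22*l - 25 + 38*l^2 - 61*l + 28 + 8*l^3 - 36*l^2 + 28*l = 8*l^3 + 2*l^2 - 11*l - 5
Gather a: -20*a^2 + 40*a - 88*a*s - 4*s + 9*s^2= -20*a^2 + a*(40 - 88*s) + 9*s^2 - 4*s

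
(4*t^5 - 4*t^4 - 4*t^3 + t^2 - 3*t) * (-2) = -8*t^5 + 8*t^4 + 8*t^3 - 2*t^2 + 6*t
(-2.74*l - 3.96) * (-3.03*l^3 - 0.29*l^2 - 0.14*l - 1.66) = 8.3022*l^4 + 12.7934*l^3 + 1.532*l^2 + 5.1028*l + 6.5736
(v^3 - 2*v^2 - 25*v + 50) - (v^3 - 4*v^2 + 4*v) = 2*v^2 - 29*v + 50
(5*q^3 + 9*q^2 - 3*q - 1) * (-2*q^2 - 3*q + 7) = -10*q^5 - 33*q^4 + 14*q^3 + 74*q^2 - 18*q - 7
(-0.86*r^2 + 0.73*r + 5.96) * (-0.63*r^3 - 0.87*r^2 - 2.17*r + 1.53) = 0.5418*r^5 + 0.2883*r^4 - 2.5237*r^3 - 8.0851*r^2 - 11.8163*r + 9.1188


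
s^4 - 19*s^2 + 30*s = s*(s - 3)*(s - 2)*(s + 5)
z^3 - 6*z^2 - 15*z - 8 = (z - 8)*(z + 1)^2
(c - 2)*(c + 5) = c^2 + 3*c - 10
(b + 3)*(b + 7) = b^2 + 10*b + 21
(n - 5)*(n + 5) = n^2 - 25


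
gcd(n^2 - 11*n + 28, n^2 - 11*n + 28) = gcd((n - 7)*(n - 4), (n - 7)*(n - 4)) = n^2 - 11*n + 28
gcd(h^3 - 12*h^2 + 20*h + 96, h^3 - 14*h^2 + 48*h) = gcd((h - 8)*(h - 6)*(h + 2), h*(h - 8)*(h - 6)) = h^2 - 14*h + 48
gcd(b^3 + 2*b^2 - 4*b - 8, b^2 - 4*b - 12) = b + 2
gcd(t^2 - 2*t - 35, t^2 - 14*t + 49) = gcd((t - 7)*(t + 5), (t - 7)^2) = t - 7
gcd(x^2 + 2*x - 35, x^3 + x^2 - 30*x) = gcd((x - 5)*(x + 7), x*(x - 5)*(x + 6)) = x - 5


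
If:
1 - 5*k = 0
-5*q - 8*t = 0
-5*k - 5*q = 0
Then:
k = 1/5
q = -1/5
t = 1/8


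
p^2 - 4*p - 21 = (p - 7)*(p + 3)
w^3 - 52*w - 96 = (w - 8)*(w + 2)*(w + 6)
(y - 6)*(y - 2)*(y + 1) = y^3 - 7*y^2 + 4*y + 12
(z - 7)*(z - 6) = z^2 - 13*z + 42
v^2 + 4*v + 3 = (v + 1)*(v + 3)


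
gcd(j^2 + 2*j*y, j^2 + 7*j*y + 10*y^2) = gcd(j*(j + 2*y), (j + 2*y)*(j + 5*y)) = j + 2*y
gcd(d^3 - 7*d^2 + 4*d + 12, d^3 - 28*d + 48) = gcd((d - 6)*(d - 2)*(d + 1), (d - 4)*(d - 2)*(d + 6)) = d - 2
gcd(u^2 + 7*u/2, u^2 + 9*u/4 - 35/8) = u + 7/2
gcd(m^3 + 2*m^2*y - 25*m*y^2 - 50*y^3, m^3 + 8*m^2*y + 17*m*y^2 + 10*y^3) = m^2 + 7*m*y + 10*y^2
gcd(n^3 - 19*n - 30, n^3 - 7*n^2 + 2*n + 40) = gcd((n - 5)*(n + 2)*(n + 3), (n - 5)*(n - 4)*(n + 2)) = n^2 - 3*n - 10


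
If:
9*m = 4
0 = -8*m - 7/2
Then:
No Solution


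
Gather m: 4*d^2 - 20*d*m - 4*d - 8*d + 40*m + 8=4*d^2 - 12*d + m*(40 - 20*d) + 8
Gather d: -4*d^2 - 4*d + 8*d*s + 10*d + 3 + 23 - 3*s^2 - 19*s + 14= -4*d^2 + d*(8*s + 6) - 3*s^2 - 19*s + 40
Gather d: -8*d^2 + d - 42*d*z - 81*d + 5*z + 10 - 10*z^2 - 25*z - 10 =-8*d^2 + d*(-42*z - 80) - 10*z^2 - 20*z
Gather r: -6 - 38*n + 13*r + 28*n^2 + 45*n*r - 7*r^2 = 28*n^2 - 38*n - 7*r^2 + r*(45*n + 13) - 6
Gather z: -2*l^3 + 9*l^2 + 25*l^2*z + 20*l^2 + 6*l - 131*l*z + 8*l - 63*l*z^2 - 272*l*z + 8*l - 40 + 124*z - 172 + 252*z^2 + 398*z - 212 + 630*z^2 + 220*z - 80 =-2*l^3 + 29*l^2 + 22*l + z^2*(882 - 63*l) + z*(25*l^2 - 403*l + 742) - 504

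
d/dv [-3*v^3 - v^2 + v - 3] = -9*v^2 - 2*v + 1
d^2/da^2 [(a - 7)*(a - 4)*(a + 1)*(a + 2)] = 12*a^2 - 48*a - 6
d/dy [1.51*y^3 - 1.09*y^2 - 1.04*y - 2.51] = 4.53*y^2 - 2.18*y - 1.04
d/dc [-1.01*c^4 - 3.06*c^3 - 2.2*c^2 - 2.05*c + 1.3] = -4.04*c^3 - 9.18*c^2 - 4.4*c - 2.05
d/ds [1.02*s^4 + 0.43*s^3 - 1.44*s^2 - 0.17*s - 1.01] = 4.08*s^3 + 1.29*s^2 - 2.88*s - 0.17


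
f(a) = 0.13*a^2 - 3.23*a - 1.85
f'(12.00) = -0.11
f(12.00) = -21.89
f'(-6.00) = -4.79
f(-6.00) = 22.21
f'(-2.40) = -3.85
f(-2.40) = 6.65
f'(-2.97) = -4.00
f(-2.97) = 8.89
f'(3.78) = -2.25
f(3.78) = -12.20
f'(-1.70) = -3.67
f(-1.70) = 4.02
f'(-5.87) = -4.76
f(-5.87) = 21.59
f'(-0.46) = -3.35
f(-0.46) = -0.34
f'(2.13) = -2.68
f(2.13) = -8.14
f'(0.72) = -3.04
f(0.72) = -4.11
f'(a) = 0.26*a - 3.23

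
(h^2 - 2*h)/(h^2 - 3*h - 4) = h*(2 - h)/(-h^2 + 3*h + 4)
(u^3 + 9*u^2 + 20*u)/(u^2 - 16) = u*(u + 5)/(u - 4)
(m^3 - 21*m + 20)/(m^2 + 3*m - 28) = (m^2 + 4*m - 5)/(m + 7)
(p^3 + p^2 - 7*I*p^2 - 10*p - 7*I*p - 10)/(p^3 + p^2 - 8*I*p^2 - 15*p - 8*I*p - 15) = (p - 2*I)/(p - 3*I)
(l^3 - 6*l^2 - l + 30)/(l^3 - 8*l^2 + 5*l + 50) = (l - 3)/(l - 5)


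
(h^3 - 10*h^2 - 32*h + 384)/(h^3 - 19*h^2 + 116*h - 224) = (h^2 - 2*h - 48)/(h^2 - 11*h + 28)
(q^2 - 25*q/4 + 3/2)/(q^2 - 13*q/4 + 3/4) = (q - 6)/(q - 3)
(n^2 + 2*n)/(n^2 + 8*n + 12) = n/(n + 6)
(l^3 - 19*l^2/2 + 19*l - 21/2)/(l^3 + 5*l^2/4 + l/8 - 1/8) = 4*(2*l^3 - 19*l^2 + 38*l - 21)/(8*l^3 + 10*l^2 + l - 1)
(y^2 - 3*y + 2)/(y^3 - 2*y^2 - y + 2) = 1/(y + 1)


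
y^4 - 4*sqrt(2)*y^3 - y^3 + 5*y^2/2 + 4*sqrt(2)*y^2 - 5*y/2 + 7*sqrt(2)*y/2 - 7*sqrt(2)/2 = (y - 1)*(y - 7*sqrt(2)/2)*(y - sqrt(2))*(y + sqrt(2)/2)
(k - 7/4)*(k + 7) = k^2 + 21*k/4 - 49/4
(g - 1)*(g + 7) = g^2 + 6*g - 7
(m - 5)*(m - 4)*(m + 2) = m^3 - 7*m^2 + 2*m + 40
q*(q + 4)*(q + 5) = q^3 + 9*q^2 + 20*q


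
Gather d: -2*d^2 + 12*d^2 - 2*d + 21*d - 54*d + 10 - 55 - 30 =10*d^2 - 35*d - 75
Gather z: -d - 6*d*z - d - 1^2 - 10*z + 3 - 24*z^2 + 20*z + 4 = -2*d - 24*z^2 + z*(10 - 6*d) + 6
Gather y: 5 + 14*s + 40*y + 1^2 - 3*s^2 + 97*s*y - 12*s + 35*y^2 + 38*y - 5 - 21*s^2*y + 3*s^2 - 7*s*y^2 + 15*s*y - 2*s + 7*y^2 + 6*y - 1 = y^2*(42 - 7*s) + y*(-21*s^2 + 112*s + 84)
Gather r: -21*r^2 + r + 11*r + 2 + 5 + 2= -21*r^2 + 12*r + 9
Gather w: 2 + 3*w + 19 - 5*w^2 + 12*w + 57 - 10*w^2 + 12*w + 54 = -15*w^2 + 27*w + 132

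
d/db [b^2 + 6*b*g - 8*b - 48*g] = 2*b + 6*g - 8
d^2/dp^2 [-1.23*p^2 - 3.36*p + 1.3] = -2.46000000000000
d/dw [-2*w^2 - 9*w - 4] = -4*w - 9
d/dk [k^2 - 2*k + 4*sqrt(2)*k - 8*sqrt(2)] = 2*k - 2 + 4*sqrt(2)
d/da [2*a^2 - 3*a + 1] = 4*a - 3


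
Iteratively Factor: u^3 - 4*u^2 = (u)*(u^2 - 4*u) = u*(u - 4)*(u)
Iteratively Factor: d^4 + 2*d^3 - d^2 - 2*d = (d - 1)*(d^3 + 3*d^2 + 2*d) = (d - 1)*(d + 1)*(d^2 + 2*d) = (d - 1)*(d + 1)*(d + 2)*(d)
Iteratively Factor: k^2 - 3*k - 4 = (k - 4)*(k + 1)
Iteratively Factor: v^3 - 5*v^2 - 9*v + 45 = (v - 5)*(v^2 - 9) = (v - 5)*(v - 3)*(v + 3)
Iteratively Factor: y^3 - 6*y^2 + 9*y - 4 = (y - 4)*(y^2 - 2*y + 1) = (y - 4)*(y - 1)*(y - 1)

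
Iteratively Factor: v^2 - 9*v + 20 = (v - 4)*(v - 5)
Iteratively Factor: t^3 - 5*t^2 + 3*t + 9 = (t - 3)*(t^2 - 2*t - 3) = (t - 3)*(t + 1)*(t - 3)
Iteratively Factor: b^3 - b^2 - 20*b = (b + 4)*(b^2 - 5*b) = (b - 5)*(b + 4)*(b)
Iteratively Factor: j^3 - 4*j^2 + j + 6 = (j + 1)*(j^2 - 5*j + 6) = (j - 2)*(j + 1)*(j - 3)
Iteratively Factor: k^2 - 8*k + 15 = (k - 5)*(k - 3)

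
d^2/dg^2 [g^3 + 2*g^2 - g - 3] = 6*g + 4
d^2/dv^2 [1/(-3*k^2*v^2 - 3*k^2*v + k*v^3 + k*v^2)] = 2*(v*(3*k - 3*v - 1)*(3*k*v + 3*k - v^2 - v) - (6*k*v + 3*k - 3*v^2 - 2*v)^2)/(k*v^3*(3*k*v + 3*k - v^2 - v)^3)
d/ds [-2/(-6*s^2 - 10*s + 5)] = 4*(-6*s - 5)/(6*s^2 + 10*s - 5)^2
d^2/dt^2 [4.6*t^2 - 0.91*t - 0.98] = 9.20000000000000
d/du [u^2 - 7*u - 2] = 2*u - 7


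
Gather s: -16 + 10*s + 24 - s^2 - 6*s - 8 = -s^2 + 4*s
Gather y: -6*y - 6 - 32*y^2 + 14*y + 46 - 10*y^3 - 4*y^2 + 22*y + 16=-10*y^3 - 36*y^2 + 30*y + 56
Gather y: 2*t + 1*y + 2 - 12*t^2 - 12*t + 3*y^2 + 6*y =-12*t^2 - 10*t + 3*y^2 + 7*y + 2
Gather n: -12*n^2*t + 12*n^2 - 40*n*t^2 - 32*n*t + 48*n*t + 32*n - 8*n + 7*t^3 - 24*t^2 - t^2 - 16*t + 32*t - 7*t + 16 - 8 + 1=n^2*(12 - 12*t) + n*(-40*t^2 + 16*t + 24) + 7*t^3 - 25*t^2 + 9*t + 9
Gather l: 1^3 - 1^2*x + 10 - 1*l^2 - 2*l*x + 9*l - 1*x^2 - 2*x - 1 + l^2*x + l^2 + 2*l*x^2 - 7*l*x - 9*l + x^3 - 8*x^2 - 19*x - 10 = l^2*x + l*(2*x^2 - 9*x) + x^3 - 9*x^2 - 22*x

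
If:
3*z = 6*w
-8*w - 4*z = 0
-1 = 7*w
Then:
No Solution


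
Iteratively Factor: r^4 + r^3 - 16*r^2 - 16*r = (r + 1)*(r^3 - 16*r) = (r + 1)*(r + 4)*(r^2 - 4*r) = r*(r + 1)*(r + 4)*(r - 4)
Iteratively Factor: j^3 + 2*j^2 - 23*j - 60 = (j + 3)*(j^2 - j - 20) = (j - 5)*(j + 3)*(j + 4)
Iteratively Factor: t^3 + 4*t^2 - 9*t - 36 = (t + 3)*(t^2 + t - 12) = (t - 3)*(t + 3)*(t + 4)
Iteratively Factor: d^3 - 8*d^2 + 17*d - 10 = (d - 2)*(d^2 - 6*d + 5) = (d - 5)*(d - 2)*(d - 1)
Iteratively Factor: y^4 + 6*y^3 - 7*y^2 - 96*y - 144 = (y + 4)*(y^3 + 2*y^2 - 15*y - 36) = (y - 4)*(y + 4)*(y^2 + 6*y + 9) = (y - 4)*(y + 3)*(y + 4)*(y + 3)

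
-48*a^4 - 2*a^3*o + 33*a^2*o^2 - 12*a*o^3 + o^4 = (-8*a + o)*(-3*a + o)*(-2*a + o)*(a + o)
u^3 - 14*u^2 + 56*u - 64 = (u - 8)*(u - 4)*(u - 2)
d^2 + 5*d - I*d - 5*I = (d + 5)*(d - I)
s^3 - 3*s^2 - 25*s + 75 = (s - 5)*(s - 3)*(s + 5)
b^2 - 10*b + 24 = (b - 6)*(b - 4)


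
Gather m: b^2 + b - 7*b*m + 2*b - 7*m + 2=b^2 + 3*b + m*(-7*b - 7) + 2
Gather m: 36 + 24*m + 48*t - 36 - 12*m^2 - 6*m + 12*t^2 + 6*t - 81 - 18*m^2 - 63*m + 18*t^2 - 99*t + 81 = -30*m^2 - 45*m + 30*t^2 - 45*t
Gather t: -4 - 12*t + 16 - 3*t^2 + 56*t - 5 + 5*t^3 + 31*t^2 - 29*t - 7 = 5*t^3 + 28*t^2 + 15*t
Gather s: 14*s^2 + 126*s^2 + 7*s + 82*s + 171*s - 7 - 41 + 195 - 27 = 140*s^2 + 260*s + 120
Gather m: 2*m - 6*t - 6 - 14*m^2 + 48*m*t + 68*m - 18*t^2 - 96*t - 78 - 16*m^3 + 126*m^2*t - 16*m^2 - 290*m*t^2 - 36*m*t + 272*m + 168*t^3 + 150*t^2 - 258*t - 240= -16*m^3 + m^2*(126*t - 30) + m*(-290*t^2 + 12*t + 342) + 168*t^3 + 132*t^2 - 360*t - 324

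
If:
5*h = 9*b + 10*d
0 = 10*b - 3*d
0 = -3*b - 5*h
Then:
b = 0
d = 0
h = 0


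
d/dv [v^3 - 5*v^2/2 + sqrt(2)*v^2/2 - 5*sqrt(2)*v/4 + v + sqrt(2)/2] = 3*v^2 - 5*v + sqrt(2)*v - 5*sqrt(2)/4 + 1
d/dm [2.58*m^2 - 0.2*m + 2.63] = 5.16*m - 0.2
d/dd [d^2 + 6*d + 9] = 2*d + 6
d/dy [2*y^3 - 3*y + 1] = 6*y^2 - 3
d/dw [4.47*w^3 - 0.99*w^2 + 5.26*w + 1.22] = 13.41*w^2 - 1.98*w + 5.26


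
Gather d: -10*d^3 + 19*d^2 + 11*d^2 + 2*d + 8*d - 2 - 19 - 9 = -10*d^3 + 30*d^2 + 10*d - 30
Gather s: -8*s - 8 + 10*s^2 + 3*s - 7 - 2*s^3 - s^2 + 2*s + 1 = -2*s^3 + 9*s^2 - 3*s - 14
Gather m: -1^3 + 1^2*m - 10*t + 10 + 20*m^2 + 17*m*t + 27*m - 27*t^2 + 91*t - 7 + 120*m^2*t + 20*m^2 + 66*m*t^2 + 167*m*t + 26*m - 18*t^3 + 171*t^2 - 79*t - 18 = m^2*(120*t + 40) + m*(66*t^2 + 184*t + 54) - 18*t^3 + 144*t^2 + 2*t - 16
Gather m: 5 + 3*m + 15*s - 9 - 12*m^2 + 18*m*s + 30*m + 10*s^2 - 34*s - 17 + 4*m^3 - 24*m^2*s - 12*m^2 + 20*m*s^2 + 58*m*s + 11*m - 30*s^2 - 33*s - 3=4*m^3 + m^2*(-24*s - 24) + m*(20*s^2 + 76*s + 44) - 20*s^2 - 52*s - 24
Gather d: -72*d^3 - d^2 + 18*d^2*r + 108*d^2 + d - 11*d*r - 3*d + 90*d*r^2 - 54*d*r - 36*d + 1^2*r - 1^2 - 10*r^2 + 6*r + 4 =-72*d^3 + d^2*(18*r + 107) + d*(90*r^2 - 65*r - 38) - 10*r^2 + 7*r + 3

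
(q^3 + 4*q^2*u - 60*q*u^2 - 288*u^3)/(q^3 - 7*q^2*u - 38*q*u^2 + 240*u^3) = (q + 6*u)/(q - 5*u)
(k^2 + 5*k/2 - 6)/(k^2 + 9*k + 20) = (k - 3/2)/(k + 5)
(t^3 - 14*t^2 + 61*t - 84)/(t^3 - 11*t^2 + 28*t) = (t - 3)/t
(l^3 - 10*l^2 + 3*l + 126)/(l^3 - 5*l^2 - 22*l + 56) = (l^2 - 3*l - 18)/(l^2 + 2*l - 8)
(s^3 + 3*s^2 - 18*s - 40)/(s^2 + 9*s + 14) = (s^2 + s - 20)/(s + 7)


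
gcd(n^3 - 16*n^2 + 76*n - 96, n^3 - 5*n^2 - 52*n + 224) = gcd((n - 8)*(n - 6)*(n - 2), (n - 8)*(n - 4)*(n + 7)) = n - 8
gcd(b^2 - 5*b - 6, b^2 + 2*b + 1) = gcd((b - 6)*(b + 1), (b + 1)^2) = b + 1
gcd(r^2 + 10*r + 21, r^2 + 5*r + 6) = r + 3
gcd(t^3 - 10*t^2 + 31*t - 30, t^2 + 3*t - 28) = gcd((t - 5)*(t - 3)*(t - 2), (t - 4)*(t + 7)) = 1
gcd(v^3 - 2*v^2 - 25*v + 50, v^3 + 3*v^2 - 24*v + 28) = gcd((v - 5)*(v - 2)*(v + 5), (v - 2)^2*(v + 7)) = v - 2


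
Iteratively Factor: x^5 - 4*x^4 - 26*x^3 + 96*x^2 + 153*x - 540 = (x + 4)*(x^4 - 8*x^3 + 6*x^2 + 72*x - 135) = (x - 3)*(x + 4)*(x^3 - 5*x^2 - 9*x + 45) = (x - 3)^2*(x + 4)*(x^2 - 2*x - 15) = (x - 3)^2*(x + 3)*(x + 4)*(x - 5)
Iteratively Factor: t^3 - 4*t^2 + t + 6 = (t - 2)*(t^2 - 2*t - 3) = (t - 2)*(t + 1)*(t - 3)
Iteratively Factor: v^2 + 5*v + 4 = (v + 4)*(v + 1)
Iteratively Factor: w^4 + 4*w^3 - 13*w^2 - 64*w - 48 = (w + 1)*(w^3 + 3*w^2 - 16*w - 48) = (w + 1)*(w + 3)*(w^2 - 16) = (w + 1)*(w + 3)*(w + 4)*(w - 4)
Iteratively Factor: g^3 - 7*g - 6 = (g + 1)*(g^2 - g - 6) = (g + 1)*(g + 2)*(g - 3)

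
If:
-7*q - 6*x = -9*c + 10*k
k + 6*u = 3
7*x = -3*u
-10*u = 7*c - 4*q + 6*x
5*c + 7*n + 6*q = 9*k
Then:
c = -1388*x/39 - 120/13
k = 14*x + 3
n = 27442*x/273 + 2211/91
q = -866*x/13 - 210/13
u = -7*x/3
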